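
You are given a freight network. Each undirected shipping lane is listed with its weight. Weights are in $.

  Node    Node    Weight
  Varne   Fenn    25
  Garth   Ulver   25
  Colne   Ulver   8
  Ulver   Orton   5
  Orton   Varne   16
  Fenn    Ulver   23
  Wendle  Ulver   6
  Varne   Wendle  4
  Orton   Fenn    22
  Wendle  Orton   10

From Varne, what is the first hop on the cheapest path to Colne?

Wendle

Enumerating some paths:
Varne → Wendle → Ulver → Colne: 4+6+8 = 18
Varne → Wendle → Orton → Ulver → Colne: 4+10+5+8 = 27
The minimum is $18 via Varne → Wendle → Ulver → Colne.
So from Varne the first move is to Wendle.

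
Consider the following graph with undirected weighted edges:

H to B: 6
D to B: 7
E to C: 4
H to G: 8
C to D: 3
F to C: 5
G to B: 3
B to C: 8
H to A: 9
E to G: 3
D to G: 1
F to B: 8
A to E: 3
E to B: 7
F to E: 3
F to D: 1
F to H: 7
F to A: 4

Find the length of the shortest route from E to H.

Settle nodes by increasing distance from E:
E: 0
A: 3  (via E)
F: 3  (via E)
G: 3  (via E)
C: 4  (via E)
D: 4  (via F)
B: 6  (via G)
H: 10  (via F)
Shortest route: E–F–H = 10.

10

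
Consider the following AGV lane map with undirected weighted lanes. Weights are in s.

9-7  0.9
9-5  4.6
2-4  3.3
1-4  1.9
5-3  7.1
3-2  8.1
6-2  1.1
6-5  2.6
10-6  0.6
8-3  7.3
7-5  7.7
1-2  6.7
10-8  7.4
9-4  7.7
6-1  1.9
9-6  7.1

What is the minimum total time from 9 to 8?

Shortest distances from 9:
9: 0
7: 0.9  (via 9)
5: 4.6  (via 9)
6: 7.1  (via 9)
4: 7.7  (via 9)
10: 7.7  (via 6)
2: 8.2  (via 6)
1: 9  (via 6)
3: 11.7  (via 5)
8: 15.1  (via 10)
Shortest route: 9–6–10–8 = 15.1 s.

15.1 s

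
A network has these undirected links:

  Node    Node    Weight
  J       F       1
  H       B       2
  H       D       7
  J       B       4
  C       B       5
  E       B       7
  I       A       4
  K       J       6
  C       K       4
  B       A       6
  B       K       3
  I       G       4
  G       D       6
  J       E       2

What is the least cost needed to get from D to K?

Candidate routes:
D–H–B–C–K: 7+2+5+4 = 18
D–H–B–J–K: 7+2+4+6 = 19
D–H–B–K: 7+2+3 = 12
Cheapest is D–H–B–K at 12.

12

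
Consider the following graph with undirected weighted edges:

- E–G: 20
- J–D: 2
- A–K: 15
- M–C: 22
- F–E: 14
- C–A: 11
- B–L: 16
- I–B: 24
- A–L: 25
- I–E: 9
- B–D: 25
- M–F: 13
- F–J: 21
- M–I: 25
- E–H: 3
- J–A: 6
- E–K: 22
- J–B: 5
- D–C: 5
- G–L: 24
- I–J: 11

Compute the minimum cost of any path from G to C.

47

Candidate routes:
G → E → I → J → D → C: 20+9+11+2+5 = 47
G → L → B → J → D → C: 24+16+5+2+5 = 52
The minimum is 47 via G → E → I → J → D → C.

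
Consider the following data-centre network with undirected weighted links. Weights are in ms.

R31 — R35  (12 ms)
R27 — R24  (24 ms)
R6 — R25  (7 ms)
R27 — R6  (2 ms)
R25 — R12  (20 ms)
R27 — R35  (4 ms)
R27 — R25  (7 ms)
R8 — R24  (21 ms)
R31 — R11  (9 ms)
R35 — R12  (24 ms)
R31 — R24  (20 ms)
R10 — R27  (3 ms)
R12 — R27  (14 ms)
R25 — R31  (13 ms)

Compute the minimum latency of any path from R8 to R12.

59 ms

Candidate routes:
R8 → R24 → R27 → R12: 21+24+14 = 59
R8 → R24 → R31 → R35 → R27 → R12: 21+20+12+4+14 = 71
The minimum is 59 ms via R8 → R24 → R27 → R12.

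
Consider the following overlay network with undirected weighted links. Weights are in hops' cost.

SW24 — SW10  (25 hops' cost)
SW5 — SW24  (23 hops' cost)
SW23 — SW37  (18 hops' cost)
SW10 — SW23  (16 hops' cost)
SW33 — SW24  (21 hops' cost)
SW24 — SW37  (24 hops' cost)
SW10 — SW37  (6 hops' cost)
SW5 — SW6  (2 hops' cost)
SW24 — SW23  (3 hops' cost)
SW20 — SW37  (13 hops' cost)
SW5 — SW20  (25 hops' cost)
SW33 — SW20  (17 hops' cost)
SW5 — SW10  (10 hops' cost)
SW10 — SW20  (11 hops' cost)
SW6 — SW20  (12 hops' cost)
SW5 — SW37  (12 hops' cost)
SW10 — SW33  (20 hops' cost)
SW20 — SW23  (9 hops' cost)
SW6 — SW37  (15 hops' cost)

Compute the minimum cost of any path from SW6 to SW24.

24 hops' cost

Running Dijkstra from SW6:
SW6: 0
SW5: 2  (via SW6)
SW10: 12  (via SW5)
SW20: 12  (via SW6)
SW37: 14  (via SW5)
SW23: 21  (via SW20)
SW24: 24  (via SW23)
Shortest route: SW6 → SW20 → SW23 → SW24 = 24 hops' cost.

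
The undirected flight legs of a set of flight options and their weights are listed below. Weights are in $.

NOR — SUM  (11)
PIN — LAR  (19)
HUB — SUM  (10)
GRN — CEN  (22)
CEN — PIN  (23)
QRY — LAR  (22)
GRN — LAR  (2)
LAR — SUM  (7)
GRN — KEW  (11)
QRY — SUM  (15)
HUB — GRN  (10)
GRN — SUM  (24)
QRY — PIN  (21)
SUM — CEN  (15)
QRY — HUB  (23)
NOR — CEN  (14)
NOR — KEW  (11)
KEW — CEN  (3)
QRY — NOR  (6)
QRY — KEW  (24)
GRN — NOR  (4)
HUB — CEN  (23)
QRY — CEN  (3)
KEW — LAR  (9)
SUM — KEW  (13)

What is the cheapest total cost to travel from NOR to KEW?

Running Dijkstra from NOR:
NOR: 0
GRN: 4  (via NOR)
LAR: 6  (via GRN)
QRY: 6  (via NOR)
CEN: 9  (via QRY)
SUM: 11  (via NOR)
KEW: 11  (via NOR)
Shortest route: NOR–KEW = $11.

$11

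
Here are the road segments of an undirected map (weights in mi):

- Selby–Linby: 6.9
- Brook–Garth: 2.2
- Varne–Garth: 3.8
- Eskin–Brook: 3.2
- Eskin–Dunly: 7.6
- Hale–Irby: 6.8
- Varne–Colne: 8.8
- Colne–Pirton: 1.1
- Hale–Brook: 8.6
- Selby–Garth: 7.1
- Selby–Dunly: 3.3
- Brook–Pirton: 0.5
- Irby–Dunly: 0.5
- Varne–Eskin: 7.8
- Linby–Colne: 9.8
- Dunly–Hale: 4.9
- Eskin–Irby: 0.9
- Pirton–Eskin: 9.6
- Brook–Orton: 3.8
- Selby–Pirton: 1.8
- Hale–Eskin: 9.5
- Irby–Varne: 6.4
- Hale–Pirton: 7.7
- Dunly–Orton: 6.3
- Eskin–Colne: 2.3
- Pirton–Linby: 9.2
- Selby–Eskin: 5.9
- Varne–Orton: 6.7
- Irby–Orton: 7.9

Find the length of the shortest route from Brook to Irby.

Running Dijkstra from Brook:
Brook: 0
Pirton: 0.5  (via Brook)
Colne: 1.6  (via Pirton)
Garth: 2.2  (via Brook)
Selby: 2.3  (via Pirton)
Eskin: 3.2  (via Brook)
Orton: 3.8  (via Brook)
Irby: 4.1  (via Eskin)
Shortest route: Brook → Eskin → Irby = 4.1 mi.

4.1 mi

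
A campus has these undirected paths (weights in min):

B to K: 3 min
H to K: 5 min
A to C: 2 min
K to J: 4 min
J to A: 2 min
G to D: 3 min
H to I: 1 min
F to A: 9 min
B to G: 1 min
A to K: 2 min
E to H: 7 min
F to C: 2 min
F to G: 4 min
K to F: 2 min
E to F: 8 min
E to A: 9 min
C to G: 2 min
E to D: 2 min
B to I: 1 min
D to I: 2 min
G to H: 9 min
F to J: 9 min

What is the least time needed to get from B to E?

Enumerating some paths:
B - G - D - E: 1+3+2 = 6
B - I - H - E: 1+1+7 = 9
B - I - D - E: 1+2+2 = 5
Cheapest is B - I - D - E at 5 min.

5 min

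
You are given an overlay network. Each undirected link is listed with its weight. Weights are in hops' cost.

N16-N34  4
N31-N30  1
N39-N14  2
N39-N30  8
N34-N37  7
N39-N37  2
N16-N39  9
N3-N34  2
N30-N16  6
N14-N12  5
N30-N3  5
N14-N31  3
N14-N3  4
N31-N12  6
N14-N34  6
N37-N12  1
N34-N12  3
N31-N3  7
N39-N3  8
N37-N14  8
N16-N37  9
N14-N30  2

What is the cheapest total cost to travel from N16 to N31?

Running Dijkstra from N16:
N16: 0
N34: 4  (via N16)
N30: 6  (via N16)
N3: 6  (via N34)
N12: 7  (via N34)
N31: 7  (via N30)
Shortest route: N16–N30–N31 = 7 hops' cost.

7 hops' cost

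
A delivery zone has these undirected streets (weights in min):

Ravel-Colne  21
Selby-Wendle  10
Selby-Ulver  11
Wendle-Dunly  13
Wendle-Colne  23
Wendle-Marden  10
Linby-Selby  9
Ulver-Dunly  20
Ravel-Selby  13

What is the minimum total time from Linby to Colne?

Running Dijkstra from Linby:
Linby: 0
Selby: 9  (via Linby)
Wendle: 19  (via Selby)
Ulver: 20  (via Selby)
Ravel: 22  (via Selby)
Marden: 29  (via Wendle)
Dunly: 32  (via Wendle)
Colne: 42  (via Wendle)
Shortest route: Linby → Selby → Wendle → Colne = 42 min.

42 min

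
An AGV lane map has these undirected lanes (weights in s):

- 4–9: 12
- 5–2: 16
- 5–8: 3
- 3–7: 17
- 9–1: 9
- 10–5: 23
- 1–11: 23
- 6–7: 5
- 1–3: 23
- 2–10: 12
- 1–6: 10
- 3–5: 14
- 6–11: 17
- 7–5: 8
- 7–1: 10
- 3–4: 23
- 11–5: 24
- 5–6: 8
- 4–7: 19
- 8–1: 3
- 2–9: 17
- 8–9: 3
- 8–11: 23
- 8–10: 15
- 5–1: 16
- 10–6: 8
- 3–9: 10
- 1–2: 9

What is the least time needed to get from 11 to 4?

38 s

Candidate routes:
11–6–7–4: 17+5+19 = 41
11–8–9–4: 23+3+12 = 38
11–5–8–9–4: 24+3+3+12 = 42
11–1–8–9–4: 23+3+3+12 = 41
The minimum is 38 s via 11–8–9–4.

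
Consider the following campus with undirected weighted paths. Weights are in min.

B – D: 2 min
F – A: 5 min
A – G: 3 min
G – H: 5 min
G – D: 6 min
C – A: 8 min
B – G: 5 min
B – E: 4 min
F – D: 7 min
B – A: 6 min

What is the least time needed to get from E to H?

Enumerating some paths:
E - B - D - G - H: 4+2+6+5 = 17
E - B - G - H: 4+5+5 = 14
E - B - A - G - H: 4+6+3+5 = 18
Cheapest is E - B - G - H at 14 min.

14 min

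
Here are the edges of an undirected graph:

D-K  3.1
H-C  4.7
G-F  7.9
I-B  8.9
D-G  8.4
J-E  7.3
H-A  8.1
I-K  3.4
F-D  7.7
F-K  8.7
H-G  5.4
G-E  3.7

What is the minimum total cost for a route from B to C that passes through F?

39

Shortest B→F: B → I → K → F = 21
Best F to C: F → G → H → C costing 18
Total via F: 21 + 18 = 39.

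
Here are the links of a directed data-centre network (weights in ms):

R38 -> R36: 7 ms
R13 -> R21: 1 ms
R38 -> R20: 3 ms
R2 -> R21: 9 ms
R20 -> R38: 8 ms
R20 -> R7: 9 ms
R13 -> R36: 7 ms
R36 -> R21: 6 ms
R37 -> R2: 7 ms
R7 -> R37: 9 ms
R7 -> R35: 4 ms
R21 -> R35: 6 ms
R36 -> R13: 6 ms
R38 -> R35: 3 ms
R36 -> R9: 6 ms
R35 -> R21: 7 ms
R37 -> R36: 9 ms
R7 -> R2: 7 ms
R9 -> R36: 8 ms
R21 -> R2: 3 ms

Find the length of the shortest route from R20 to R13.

21 ms

Running Dijkstra from R20:
R20: 0
R38: 8  (via R20)
R7: 9  (via R20)
R35: 11  (via R38)
R36: 15  (via R38)
R2: 16  (via R7)
R21: 18  (via R35)
R37: 18  (via R7)
R9: 21  (via R36)
R13: 21  (via R36)
Shortest route: R20 → R38 → R36 → R13 = 21 ms.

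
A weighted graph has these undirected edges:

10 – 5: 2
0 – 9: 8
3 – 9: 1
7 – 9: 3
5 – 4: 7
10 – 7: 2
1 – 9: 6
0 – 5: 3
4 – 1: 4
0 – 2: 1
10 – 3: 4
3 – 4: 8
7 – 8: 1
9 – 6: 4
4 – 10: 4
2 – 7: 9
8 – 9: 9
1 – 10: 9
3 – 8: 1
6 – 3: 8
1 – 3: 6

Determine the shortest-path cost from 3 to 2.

Settle nodes by increasing distance from 3:
3: 0
8: 1  (via 3)
9: 1  (via 3)
7: 2  (via 8)
10: 4  (via 3)
6: 5  (via 9)
1: 6  (via 3)
5: 6  (via 10)
4: 8  (via 3)
0: 9  (via 9)
2: 10  (via 0)
Shortest route: 3 → 9 → 0 → 2 = 10.

10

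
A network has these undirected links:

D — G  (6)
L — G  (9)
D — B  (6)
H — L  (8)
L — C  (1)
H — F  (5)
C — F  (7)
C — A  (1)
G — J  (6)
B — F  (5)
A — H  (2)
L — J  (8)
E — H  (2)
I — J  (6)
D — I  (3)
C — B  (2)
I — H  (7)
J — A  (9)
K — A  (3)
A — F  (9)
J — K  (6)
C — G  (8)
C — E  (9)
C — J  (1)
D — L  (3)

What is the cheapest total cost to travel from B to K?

6

Candidate routes:
B → C → A → K: 2+1+3 = 6
B → C → J → K: 2+1+6 = 9
B → D → L → C → A → K: 6+3+1+1+3 = 14
Cheapest is B → C → A → K at 6.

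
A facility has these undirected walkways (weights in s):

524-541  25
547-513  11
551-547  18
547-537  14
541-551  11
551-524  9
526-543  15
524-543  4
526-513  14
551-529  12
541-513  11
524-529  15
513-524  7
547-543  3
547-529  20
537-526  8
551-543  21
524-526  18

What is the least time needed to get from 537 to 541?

33 s

Running Dijkstra from 537:
537: 0
526: 8  (via 537)
547: 14  (via 537)
543: 17  (via 547)
524: 21  (via 543)
513: 22  (via 526)
551: 30  (via 524)
541: 33  (via 513)
Shortest route: 537–526–513–541 = 33 s.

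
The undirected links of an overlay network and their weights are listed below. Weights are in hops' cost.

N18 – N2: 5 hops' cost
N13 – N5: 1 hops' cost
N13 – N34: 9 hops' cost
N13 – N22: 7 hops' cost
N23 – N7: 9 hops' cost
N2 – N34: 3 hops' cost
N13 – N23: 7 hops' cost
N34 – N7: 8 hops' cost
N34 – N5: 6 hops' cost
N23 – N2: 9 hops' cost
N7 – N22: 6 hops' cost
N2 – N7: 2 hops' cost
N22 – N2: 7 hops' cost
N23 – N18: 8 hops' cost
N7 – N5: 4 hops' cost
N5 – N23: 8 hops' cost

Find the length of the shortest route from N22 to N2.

7 hops' cost

Compare a few routes:
N22–N2: 7 = 7
N22–N13–N5–N7–N2: 7+1+4+2 = 14
N22–N13–N5–N34–N2: 7+1+6+3 = 17
N22–N7–N2: 6+2 = 8
Cheapest is N22–N2 at 7 hops' cost.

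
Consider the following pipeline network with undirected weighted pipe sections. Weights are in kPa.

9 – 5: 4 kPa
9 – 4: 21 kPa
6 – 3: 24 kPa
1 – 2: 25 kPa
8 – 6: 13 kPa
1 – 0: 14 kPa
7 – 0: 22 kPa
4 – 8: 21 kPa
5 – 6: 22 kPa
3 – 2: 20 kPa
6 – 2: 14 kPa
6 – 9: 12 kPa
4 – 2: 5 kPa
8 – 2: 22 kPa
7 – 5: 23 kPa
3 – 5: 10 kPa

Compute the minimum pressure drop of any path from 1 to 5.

55 kPa

Settle nodes by increasing distance from 1:
1: 0
0: 14  (via 1)
2: 25  (via 1)
4: 30  (via 2)
7: 36  (via 0)
6: 39  (via 2)
3: 45  (via 2)
8: 47  (via 2)
9: 51  (via 4)
5: 55  (via 3)
Shortest route: 1 → 2 → 3 → 5 = 55 kPa.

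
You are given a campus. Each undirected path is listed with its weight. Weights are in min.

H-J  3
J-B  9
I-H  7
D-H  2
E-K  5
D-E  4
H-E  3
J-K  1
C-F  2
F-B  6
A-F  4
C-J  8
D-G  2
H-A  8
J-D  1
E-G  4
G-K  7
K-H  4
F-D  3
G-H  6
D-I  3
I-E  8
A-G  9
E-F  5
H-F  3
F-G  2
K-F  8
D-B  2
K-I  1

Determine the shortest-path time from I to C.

8 min

Running Dijkstra from I:
I: 0
K: 1  (via I)
J: 2  (via K)
D: 3  (via I)
B: 5  (via D)
G: 5  (via D)
H: 5  (via K)
E: 6  (via K)
F: 6  (via D)
C: 8  (via F)
Shortest route: I–D–F–C = 8 min.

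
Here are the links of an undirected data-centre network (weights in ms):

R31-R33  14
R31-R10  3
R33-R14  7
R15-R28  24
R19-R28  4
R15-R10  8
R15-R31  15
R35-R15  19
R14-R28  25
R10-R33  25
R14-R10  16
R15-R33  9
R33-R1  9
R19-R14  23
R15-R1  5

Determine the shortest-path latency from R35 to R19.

Settle nodes by increasing distance from R35:
R35: 0
R15: 19  (via R35)
R1: 24  (via R15)
R10: 27  (via R15)
R33: 28  (via R15)
R31: 30  (via R10)
R14: 35  (via R33)
R28: 43  (via R15)
R19: 47  (via R28)
Shortest route: R35 → R15 → R28 → R19 = 47 ms.

47 ms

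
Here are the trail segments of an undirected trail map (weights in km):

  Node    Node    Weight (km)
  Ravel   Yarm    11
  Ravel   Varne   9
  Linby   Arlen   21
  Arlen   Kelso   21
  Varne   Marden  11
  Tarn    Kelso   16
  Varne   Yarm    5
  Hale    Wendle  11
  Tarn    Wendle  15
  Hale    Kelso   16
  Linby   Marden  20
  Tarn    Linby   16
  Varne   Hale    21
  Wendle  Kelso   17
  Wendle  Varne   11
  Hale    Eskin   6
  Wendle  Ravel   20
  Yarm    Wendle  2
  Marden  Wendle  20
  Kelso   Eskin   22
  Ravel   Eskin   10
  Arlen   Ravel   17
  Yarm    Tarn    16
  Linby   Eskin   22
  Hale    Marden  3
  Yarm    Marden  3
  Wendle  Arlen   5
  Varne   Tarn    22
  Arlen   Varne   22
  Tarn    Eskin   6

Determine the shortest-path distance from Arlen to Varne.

12 km

Candidate routes:
Arlen - Wendle - Yarm - Varne: 5+2+5 = 12
Arlen - Wendle - Varne: 5+11 = 16
The minimum is 12 km via Arlen - Wendle - Yarm - Varne.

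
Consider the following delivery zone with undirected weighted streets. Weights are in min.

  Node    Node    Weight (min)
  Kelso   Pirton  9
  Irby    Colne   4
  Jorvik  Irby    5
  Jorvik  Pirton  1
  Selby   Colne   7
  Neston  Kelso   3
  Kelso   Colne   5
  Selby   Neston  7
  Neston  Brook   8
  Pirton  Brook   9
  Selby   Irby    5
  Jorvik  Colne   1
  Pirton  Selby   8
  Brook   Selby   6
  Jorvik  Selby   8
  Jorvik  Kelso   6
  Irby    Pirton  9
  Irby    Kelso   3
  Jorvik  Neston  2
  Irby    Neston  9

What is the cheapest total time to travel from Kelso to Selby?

8 min

Compare a few routes:
Kelso–Irby–Selby: 3+5 = 8
Kelso–Neston–Selby: 3+7 = 10
Kelso–Colne–Selby: 5+7 = 12
The minimum is 8 min via Kelso–Irby–Selby.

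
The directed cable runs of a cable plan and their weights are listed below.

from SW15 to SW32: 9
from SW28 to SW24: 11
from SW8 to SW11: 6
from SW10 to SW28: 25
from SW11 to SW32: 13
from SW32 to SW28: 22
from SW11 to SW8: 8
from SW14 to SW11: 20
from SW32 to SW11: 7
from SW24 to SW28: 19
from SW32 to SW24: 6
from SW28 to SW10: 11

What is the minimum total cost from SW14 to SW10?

66

Compare a few routes:
SW14–SW11–SW32–SW28–SW10: 20+13+22+11 = 66
SW14–SW11–SW32–SW24–SW28–SW10: 20+13+6+19+11 = 69
Cheapest is SW14–SW11–SW32–SW28–SW10 at 66.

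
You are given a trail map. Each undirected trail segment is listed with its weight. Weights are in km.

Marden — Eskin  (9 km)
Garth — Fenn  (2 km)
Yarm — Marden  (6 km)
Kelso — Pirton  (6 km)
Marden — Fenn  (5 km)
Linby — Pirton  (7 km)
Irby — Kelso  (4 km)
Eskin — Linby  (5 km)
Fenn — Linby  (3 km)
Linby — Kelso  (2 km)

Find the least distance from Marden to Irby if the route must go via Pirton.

Shortest Marden→Pirton: Marden → Fenn → Linby → Pirton = 15
Shortest Pirton→Irby: Pirton → Kelso → Irby = 10
Total via Pirton: 15 + 10 = 25 km.

25 km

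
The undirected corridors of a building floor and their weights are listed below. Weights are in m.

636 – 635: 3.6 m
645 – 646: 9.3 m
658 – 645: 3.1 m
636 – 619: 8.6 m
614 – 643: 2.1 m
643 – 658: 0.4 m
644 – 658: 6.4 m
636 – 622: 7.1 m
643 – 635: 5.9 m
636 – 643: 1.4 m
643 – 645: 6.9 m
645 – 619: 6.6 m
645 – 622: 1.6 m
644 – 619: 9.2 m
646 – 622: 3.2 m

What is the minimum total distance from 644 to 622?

11.1 m

Enumerating some paths:
644 → 658 → 645 → 622: 6.4+3.1+1.6 = 11.1
644 → 658 → 643 → 636 → 622: 6.4+0.4+1.4+7.1 = 15.3
644 → 658 → 643 → 645 → 622: 6.4+0.4+6.9+1.6 = 15.3
Cheapest is 644 → 658 → 645 → 622 at 11.1 m.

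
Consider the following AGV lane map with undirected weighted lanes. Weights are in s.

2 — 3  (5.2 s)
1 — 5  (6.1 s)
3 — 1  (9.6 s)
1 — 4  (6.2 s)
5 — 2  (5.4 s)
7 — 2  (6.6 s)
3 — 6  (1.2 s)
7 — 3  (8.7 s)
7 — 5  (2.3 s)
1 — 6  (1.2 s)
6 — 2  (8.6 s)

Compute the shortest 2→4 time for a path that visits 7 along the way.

Shortest 2→7: 2 → 7 = 6.6
Shortest 7→4: 7 → 5 → 1 → 4 = 14.6
Total via 7: 6.6 + 14.6 = 21.2 s.

21.2 s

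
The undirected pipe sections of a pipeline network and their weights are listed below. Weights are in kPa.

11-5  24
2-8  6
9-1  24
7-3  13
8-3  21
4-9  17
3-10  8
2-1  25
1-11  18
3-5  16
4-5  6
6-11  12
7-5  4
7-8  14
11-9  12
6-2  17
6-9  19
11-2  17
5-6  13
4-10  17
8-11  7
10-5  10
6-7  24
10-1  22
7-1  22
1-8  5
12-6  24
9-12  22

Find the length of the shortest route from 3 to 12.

53 kPa

Running Dijkstra from 3:
3: 0
10: 8  (via 3)
7: 13  (via 3)
5: 16  (via 3)
8: 21  (via 3)
4: 22  (via 5)
1: 26  (via 8)
2: 27  (via 8)
11: 28  (via 8)
6: 29  (via 5)
9: 39  (via 4)
12: 53  (via 6)
Shortest route: 3 → 5 → 6 → 12 = 53 kPa.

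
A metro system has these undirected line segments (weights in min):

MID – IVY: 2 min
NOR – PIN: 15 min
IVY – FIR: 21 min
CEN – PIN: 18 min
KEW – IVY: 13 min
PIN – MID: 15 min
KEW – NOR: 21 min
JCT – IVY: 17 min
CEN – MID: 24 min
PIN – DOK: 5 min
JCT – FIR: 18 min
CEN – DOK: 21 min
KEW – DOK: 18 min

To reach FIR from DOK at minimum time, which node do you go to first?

PIN

Compare a few routes:
DOK - PIN - MID - IVY - JCT - FIR: 5+15+2+17+18 = 57
DOK - KEW - IVY - FIR: 18+13+21 = 52
DOK - KEW - IVY - JCT - FIR: 18+13+17+18 = 66
DOK - PIN - MID - IVY - FIR: 5+15+2+21 = 43
The minimum is 43 min via DOK - PIN - MID - IVY - FIR.
So from DOK the first move is to PIN.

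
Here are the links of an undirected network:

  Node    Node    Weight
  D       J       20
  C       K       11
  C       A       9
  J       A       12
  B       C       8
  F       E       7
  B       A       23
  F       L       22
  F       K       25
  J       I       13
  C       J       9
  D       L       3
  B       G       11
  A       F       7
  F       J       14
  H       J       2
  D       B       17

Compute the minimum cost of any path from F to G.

Settle nodes by increasing distance from F:
F: 0
A: 7  (via F)
E: 7  (via F)
J: 14  (via F)
C: 16  (via A)
H: 16  (via J)
L: 22  (via F)
B: 24  (via C)
D: 25  (via L)
K: 25  (via F)
I: 27  (via J)
G: 35  (via B)
Shortest route: F → A → C → B → G = 35.

35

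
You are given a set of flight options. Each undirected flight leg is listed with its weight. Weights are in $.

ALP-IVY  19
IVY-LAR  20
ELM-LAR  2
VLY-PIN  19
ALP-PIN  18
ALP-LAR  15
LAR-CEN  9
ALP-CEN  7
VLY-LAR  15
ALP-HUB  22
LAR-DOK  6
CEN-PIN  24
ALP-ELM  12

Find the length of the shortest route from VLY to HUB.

$51

Shortest distances from VLY:
VLY: 0
LAR: 15  (via VLY)
ELM: 17  (via LAR)
PIN: 19  (via VLY)
DOK: 21  (via LAR)
CEN: 24  (via LAR)
ALP: 29  (via ELM)
IVY: 35  (via LAR)
HUB: 51  (via ALP)
Shortest route: VLY → LAR → ELM → ALP → HUB = $51.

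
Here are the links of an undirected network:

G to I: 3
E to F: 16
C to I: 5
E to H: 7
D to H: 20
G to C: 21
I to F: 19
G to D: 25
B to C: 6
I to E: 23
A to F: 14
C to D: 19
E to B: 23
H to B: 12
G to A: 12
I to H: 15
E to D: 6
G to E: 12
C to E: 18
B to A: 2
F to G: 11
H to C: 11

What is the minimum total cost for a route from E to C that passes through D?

Shortest E→D: E → D = 6
Shortest D→C: D → C = 19
Total via D: 6 + 19 = 25.

25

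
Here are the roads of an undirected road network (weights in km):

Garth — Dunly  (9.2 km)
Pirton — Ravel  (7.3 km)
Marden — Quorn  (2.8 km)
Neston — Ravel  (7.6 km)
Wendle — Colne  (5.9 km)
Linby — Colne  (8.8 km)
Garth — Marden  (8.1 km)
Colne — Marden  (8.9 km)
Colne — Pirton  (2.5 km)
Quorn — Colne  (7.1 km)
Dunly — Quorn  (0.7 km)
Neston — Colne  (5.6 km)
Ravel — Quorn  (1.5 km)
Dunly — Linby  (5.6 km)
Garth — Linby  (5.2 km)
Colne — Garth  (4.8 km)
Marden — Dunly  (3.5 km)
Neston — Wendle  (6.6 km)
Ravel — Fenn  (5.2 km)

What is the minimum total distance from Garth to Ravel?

11.4 km

Compare a few routes:
Garth–Colne–Quorn–Ravel: 4.8+7.1+1.5 = 13.4
Garth–Marden–Quorn–Ravel: 8.1+2.8+1.5 = 12.4
Garth–Linby–Dunly–Quorn–Ravel: 5.2+5.6+0.7+1.5 = 13
Garth–Dunly–Quorn–Ravel: 9.2+0.7+1.5 = 11.4
The minimum is 11.4 km via Garth–Dunly–Quorn–Ravel.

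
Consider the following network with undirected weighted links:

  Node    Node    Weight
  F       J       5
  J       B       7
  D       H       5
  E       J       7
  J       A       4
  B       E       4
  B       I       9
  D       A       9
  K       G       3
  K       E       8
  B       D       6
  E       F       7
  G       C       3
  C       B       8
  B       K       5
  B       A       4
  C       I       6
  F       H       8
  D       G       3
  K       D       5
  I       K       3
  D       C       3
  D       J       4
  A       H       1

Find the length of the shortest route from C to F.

Settle nodes by increasing distance from C:
C: 0
D: 3  (via C)
G: 3  (via C)
I: 6  (via C)
K: 6  (via G)
J: 7  (via D)
B: 8  (via C)
H: 8  (via D)
A: 9  (via H)
E: 12  (via B)
F: 12  (via J)
Shortest route: C → D → J → F = 12.

12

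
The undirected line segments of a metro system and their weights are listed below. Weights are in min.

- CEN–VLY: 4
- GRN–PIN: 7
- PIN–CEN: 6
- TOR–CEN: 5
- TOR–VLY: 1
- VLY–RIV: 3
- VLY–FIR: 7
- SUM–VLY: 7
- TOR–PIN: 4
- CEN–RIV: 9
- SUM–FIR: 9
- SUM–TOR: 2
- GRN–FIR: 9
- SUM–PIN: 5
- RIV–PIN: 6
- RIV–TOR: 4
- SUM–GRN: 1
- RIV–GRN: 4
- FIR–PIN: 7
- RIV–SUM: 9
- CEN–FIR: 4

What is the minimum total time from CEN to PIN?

Compare a few routes:
CEN–VLY–TOR–PIN: 4+1+4 = 9
CEN–PIN: 6 = 6
CEN–TOR–PIN: 5+4 = 9
The minimum is 6 min via CEN–PIN.

6 min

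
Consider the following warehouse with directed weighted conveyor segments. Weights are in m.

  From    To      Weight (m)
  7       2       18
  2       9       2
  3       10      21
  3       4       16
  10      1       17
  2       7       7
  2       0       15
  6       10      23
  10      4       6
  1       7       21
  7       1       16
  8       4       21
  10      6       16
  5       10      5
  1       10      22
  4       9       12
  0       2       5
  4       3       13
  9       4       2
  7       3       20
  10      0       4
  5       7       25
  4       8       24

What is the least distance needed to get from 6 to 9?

Compare a few routes:
6–10–4–9: 23+6+12 = 41
6–10–0–2–9: 23+4+5+2 = 34
Cheapest is 6–10–0–2–9 at 34 m.

34 m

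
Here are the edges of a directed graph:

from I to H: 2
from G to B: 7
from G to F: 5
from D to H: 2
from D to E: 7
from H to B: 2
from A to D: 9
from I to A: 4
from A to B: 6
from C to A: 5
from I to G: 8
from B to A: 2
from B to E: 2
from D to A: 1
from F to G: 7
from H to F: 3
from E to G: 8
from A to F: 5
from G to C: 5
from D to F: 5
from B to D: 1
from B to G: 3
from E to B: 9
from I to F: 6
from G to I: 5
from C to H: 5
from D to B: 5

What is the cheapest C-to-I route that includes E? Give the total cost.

22

Shortest C→E: C–H–B–E = 9
Best E to I: E–G–I costing 13
Total via E: 9 + 13 = 22.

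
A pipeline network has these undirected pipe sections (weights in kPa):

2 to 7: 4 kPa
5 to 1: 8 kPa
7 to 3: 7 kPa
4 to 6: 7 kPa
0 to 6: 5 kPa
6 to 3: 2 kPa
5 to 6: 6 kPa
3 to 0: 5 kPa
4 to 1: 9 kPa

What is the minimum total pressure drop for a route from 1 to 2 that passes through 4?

29 kPa

Shortest 1→4: 1 → 4 = 9
Shortest 4→2: 4 → 6 → 3 → 7 → 2 = 20
Total via 4: 9 + 20 = 29 kPa.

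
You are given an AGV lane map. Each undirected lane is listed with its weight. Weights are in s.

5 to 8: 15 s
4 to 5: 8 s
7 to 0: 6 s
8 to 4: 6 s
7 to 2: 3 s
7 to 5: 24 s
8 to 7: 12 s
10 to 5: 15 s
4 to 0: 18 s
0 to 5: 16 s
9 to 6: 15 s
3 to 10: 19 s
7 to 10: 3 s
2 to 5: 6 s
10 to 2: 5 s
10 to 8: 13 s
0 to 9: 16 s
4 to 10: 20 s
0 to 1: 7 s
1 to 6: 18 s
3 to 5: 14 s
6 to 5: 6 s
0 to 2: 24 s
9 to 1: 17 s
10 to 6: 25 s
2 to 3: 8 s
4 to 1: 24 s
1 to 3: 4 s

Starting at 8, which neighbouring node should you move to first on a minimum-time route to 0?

7

Compare a few routes:
8 → 4 → 0: 6+18 = 24
8 → 10 → 7 → 0: 13+3+6 = 22
8 → 7 → 0: 12+6 = 18
The minimum is 18 s via 8 → 7 → 0.
So from 8 the first move is to 7.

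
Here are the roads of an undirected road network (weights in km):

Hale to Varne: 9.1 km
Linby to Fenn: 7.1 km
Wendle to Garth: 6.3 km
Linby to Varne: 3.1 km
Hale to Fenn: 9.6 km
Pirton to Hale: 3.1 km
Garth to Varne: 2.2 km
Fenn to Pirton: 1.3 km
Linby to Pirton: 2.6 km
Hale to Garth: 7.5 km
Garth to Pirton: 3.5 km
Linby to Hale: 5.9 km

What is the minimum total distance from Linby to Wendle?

Candidate routes:
Linby → Varne → Garth → Wendle: 3.1+2.2+6.3 = 11.6
Linby → Pirton → Garth → Wendle: 2.6+3.5+6.3 = 12.4
The minimum is 11.6 km via Linby → Varne → Garth → Wendle.

11.6 km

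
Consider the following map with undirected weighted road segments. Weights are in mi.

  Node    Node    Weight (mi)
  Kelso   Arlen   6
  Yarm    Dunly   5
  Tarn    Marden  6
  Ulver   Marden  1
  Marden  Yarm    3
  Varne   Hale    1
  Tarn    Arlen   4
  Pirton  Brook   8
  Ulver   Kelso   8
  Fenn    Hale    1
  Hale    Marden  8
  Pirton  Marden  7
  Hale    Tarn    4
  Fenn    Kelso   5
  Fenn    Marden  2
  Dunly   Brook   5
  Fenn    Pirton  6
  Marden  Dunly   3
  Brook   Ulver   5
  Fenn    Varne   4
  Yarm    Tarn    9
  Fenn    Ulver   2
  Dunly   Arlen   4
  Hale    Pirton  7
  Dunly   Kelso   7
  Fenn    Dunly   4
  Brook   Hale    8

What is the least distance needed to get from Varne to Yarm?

Enumerating some paths:
Varne → Hale → Fenn → Ulver → Marden → Yarm: 1+1+2+1+3 = 8
Varne → Hale → Fenn → Marden → Yarm: 1+1+2+3 = 7
Cheapest is Varne → Hale → Fenn → Marden → Yarm at 7 mi.

7 mi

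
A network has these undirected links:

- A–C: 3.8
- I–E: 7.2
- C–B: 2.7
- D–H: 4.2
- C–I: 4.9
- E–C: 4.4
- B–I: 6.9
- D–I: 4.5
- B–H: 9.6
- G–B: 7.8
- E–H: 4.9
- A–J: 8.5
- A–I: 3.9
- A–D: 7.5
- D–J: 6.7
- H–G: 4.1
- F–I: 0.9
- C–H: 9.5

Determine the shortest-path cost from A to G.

Enumerating some paths:
A - D - H - G: 7.5+4.2+4.1 = 15.8
A - C - B - G: 3.8+2.7+7.8 = 14.3
A - C - E - H - G: 3.8+4.4+4.9+4.1 = 17.2
A - I - D - H - G: 3.9+4.5+4.2+4.1 = 16.7
Cheapest is A - C - B - G at 14.3.

14.3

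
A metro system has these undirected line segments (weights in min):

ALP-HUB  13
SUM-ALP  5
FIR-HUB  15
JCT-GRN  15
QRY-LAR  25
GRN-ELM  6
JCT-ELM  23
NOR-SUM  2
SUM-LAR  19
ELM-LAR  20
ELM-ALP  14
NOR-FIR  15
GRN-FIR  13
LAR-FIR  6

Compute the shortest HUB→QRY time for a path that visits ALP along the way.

Best HUB to ALP: HUB → ALP costing 13
Best ALP to QRY: ALP → SUM → LAR → QRY costing 49
Total via ALP: 13 + 49 = 62 min.

62 min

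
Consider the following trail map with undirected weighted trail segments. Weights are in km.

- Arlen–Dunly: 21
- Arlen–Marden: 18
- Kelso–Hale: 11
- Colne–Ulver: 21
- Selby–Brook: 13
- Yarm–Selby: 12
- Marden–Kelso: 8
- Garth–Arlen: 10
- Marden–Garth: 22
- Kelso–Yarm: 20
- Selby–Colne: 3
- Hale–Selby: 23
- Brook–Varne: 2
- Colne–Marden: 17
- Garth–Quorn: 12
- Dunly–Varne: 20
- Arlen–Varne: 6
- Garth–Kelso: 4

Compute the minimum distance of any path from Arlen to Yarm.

33 km

Settle nodes by increasing distance from Arlen:
Arlen: 0
Varne: 6  (via Arlen)
Brook: 8  (via Varne)
Garth: 10  (via Arlen)
Kelso: 14  (via Garth)
Marden: 18  (via Arlen)
Selby: 21  (via Brook)
Dunly: 21  (via Arlen)
Quorn: 22  (via Garth)
Colne: 24  (via Selby)
Hale: 25  (via Kelso)
Yarm: 33  (via Selby)
Shortest route: Arlen–Varne–Brook–Selby–Yarm = 33 km.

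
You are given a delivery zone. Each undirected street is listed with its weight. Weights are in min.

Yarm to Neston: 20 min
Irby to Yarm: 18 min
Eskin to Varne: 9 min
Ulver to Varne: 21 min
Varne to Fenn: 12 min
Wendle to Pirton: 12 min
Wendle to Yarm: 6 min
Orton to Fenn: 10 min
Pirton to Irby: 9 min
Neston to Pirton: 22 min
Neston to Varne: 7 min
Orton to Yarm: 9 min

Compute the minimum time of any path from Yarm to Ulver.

Candidate routes:
Yarm–Neston–Varne–Ulver: 20+7+21 = 48
Yarm–Irby–Pirton–Neston–Varne–Ulver: 18+9+22+7+21 = 77
Yarm–Wendle–Pirton–Neston–Varne–Ulver: 6+12+22+7+21 = 68
Yarm–Orton–Fenn–Varne–Ulver: 9+10+12+21 = 52
The minimum is 48 min via Yarm–Neston–Varne–Ulver.

48 min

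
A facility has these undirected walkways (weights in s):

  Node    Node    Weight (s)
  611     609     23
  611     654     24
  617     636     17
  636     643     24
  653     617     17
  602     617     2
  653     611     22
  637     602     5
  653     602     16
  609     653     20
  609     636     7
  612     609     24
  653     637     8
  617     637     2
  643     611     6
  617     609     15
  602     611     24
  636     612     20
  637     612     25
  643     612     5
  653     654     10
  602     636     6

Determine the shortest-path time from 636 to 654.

Compare a few routes:
636 - 602 - 637 - 653 - 654: 6+5+8+10 = 29
636 - 602 - 617 - 637 - 653 - 654: 6+2+2+8+10 = 28
Cheapest is 636 - 602 - 617 - 637 - 653 - 654 at 28 s.

28 s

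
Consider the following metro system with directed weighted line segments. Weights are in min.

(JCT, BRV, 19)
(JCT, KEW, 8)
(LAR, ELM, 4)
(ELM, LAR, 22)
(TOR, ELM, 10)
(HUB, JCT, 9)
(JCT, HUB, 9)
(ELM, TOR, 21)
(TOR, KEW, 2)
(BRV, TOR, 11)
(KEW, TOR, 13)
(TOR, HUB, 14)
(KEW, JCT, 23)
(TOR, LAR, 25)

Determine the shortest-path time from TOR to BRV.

Enumerating some paths:
TOR → KEW → JCT → BRV: 2+23+19 = 44
TOR → HUB → JCT → BRV: 14+9+19 = 42
The minimum is 42 min via TOR → HUB → JCT → BRV.

42 min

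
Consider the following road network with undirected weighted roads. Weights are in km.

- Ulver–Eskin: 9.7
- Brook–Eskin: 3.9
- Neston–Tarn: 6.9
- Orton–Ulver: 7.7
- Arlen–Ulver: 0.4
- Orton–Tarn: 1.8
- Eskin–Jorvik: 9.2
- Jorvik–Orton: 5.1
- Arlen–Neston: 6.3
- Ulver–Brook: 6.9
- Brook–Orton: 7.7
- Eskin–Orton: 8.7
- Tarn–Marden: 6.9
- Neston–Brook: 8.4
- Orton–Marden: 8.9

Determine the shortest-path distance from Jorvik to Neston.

13.8 km

Enumerating some paths:
Jorvik–Orton–Ulver–Arlen–Neston: 5.1+7.7+0.4+6.3 = 19.5
Jorvik–Orton–Tarn–Neston: 5.1+1.8+6.9 = 13.8
Cheapest is Jorvik–Orton–Tarn–Neston at 13.8 km.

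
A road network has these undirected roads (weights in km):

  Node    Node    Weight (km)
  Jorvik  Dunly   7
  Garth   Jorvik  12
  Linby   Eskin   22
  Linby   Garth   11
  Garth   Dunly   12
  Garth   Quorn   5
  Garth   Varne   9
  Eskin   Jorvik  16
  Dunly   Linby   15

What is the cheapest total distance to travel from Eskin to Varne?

Settle nodes by increasing distance from Eskin:
Eskin: 0
Jorvik: 16  (via Eskin)
Linby: 22  (via Eskin)
Dunly: 23  (via Jorvik)
Garth: 28  (via Jorvik)
Quorn: 33  (via Garth)
Varne: 37  (via Garth)
Shortest route: Eskin–Jorvik–Garth–Varne = 37 km.

37 km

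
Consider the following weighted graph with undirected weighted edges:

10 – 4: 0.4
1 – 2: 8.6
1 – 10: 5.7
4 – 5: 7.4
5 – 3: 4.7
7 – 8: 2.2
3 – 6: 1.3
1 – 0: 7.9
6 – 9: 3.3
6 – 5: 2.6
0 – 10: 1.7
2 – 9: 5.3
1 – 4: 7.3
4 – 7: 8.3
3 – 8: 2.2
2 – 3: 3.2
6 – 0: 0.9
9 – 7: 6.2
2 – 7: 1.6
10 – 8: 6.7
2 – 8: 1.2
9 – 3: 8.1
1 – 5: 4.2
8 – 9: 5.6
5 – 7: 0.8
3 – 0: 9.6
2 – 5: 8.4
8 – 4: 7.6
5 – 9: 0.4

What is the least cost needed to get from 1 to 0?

7.4

Enumerating some paths:
1 - 0: 7.9 = 7.9
1 - 5 - 6 - 0: 4.2+2.6+0.9 = 7.7
1 - 10 - 0: 5.7+1.7 = 7.4
Cheapest is 1 - 10 - 0 at 7.4.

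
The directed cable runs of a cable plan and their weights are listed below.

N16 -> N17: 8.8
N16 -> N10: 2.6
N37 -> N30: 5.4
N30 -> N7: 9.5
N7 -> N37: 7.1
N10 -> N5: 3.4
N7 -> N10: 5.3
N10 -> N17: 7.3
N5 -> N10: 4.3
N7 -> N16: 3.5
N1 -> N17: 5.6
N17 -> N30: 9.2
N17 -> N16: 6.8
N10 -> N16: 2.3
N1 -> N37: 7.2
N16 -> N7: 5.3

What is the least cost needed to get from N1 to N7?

Running Dijkstra from N1:
N1: 0
N17: 5.6  (via N1)
N37: 7.2  (via N1)
N16: 12.4  (via N17)
N30: 12.6  (via N37)
N10: 15  (via N16)
N7: 17.7  (via N16)
Shortest route: N1 → N17 → N16 → N7 = 17.7.

17.7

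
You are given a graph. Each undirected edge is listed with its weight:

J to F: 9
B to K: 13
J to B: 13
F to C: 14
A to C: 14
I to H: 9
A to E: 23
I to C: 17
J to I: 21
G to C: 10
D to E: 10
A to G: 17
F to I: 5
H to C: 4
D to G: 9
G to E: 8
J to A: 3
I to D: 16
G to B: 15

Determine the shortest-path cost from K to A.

Enumerating some paths:
K - B - J - A: 13+13+3 = 29
K - B - G - A: 13+15+17 = 45
K - B - G - E - A: 13+15+8+23 = 59
K - B - G - C - A: 13+15+10+14 = 52
Cheapest is K - B - J - A at 29.

29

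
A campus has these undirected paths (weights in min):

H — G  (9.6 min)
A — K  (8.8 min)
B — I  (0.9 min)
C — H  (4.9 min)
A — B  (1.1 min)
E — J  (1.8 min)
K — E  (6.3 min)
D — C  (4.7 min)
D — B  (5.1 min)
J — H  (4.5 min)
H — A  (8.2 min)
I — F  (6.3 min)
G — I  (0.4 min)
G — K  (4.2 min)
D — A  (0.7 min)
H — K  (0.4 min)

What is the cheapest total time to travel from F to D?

9 min

Settle nodes by increasing distance from F:
F: 0
I: 6.3  (via F)
G: 6.7  (via I)
B: 7.2  (via I)
A: 8.3  (via B)
D: 9  (via A)
Shortest route: F–I–B–A–D = 9 min.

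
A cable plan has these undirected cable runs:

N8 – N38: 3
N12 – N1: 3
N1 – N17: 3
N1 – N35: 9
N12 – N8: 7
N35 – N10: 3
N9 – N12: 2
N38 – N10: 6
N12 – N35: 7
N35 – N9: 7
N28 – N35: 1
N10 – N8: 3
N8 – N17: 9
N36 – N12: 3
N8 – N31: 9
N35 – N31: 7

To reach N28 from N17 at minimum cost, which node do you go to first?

Compare a few routes:
N17 → N8 → N10 → N35 → N28: 9+3+3+1 = 16
N17 → N1 → N12 → N9 → N35 → N28: 3+3+2+7+1 = 16
N17 → N1 → N35 → N28: 3+9+1 = 13
N17 → N1 → N12 → N35 → N28: 3+3+7+1 = 14
Cheapest is N17 → N1 → N35 → N28 at 13.
So from N17 the first move is to N1.

N1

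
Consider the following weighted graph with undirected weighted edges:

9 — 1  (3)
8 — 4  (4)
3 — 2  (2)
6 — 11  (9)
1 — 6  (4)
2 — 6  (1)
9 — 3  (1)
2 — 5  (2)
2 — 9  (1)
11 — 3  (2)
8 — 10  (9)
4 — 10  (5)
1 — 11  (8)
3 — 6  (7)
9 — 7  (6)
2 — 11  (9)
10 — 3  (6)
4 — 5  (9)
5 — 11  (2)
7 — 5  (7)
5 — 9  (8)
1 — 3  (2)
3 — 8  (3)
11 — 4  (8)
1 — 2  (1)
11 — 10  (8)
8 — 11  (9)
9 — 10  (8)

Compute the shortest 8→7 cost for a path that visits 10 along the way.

22

Best 8 to 10: 8–10 costing 9
Best 10 to 7: 10–3–9–7 costing 13
Total via 10: 9 + 13 = 22.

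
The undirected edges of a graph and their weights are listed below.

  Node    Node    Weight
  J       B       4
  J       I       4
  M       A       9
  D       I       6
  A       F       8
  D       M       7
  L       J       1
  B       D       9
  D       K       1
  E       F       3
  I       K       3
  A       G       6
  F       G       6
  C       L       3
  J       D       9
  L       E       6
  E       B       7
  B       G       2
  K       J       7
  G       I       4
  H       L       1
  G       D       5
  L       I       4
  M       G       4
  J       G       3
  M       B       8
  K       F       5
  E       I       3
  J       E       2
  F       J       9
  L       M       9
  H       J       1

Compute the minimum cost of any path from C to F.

Settle nodes by increasing distance from C:
C: 0
L: 3  (via C)
H: 4  (via L)
J: 4  (via L)
E: 6  (via J)
G: 7  (via J)
I: 7  (via L)
B: 8  (via J)
F: 9  (via E)
Shortest route: C–L–J–E–F = 9.

9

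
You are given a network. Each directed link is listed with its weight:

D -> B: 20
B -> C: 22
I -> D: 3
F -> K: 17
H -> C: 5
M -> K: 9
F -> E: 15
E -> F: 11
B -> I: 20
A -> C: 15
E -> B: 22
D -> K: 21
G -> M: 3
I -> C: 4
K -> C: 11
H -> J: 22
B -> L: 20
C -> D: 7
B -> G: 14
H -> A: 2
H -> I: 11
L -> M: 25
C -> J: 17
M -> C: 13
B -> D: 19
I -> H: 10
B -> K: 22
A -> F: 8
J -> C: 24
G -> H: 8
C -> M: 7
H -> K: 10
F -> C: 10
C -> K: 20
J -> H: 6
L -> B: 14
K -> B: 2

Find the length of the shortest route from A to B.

27

Settle nodes by increasing distance from A:
A: 0
F: 8  (via A)
C: 15  (via A)
D: 22  (via C)
M: 22  (via C)
E: 23  (via F)
K: 25  (via F)
B: 27  (via K)
Shortest route: A–F–K–B = 27.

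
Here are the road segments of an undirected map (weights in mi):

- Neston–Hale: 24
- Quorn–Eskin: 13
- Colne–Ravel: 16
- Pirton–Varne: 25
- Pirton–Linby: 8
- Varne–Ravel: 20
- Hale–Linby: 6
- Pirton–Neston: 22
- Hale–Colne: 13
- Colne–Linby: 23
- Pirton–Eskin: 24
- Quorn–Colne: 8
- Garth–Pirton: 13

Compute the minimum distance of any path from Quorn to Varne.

44 mi

Candidate routes:
Quorn–Colne–Linby–Pirton–Varne: 8+23+8+25 = 64
Quorn–Colne–Ravel–Varne: 8+16+20 = 44
Quorn–Colne–Hale–Linby–Pirton–Varne: 8+13+6+8+25 = 60
Quorn–Eskin–Pirton–Varne: 13+24+25 = 62
Cheapest is Quorn–Colne–Ravel–Varne at 44 mi.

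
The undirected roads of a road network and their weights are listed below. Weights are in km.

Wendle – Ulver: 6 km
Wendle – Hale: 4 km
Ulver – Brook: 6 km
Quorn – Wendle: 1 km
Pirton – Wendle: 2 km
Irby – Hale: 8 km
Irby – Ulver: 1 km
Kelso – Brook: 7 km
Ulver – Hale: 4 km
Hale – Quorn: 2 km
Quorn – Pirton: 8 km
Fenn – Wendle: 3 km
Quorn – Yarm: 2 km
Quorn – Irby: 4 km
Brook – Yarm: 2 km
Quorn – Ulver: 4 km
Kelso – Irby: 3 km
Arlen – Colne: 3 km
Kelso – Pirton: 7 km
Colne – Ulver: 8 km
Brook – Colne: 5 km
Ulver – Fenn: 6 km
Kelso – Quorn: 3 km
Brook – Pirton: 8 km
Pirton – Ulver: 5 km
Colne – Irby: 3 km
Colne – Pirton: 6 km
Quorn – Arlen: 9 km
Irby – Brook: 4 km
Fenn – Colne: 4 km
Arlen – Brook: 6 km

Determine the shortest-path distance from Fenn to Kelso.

Shortest distances from Fenn:
Fenn: 0
Wendle: 3  (via Fenn)
Colne: 4  (via Fenn)
Quorn: 4  (via Wendle)
Pirton: 5  (via Wendle)
Ulver: 6  (via Fenn)
Yarm: 6  (via Quorn)
Hale: 6  (via Quorn)
Arlen: 7  (via Colne)
Kelso: 7  (via Quorn)
Shortest route: Fenn–Wendle–Quorn–Kelso = 7 km.

7 km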